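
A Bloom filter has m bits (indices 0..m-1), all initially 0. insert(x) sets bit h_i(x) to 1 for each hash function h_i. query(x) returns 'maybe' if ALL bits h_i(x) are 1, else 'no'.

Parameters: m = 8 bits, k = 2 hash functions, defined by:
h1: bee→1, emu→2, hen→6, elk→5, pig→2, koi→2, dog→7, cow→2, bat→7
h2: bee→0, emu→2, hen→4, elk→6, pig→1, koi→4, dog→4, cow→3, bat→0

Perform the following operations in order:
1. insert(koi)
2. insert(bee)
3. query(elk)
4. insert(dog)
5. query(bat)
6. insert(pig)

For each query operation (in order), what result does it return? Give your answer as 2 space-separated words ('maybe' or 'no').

Answer: no maybe

Derivation:
Start: bits=00000000
Op 1: insert koi -> sets bits 2 4 -> bits=00101000
Op 2: insert bee -> sets bits 0 1 -> bits=11101000
Op 3: query elk -> checks bit5=0, bit6=0 (has a 0) -> no
Op 4: insert dog -> sets bits 4 7 -> bits=11101001
Op 5: query bat -> checks bit0=1, bit7=1 (all 1) -> maybe
Op 6: insert pig -> sets bits 1 2 -> bits=11101001
Query results in order: no maybe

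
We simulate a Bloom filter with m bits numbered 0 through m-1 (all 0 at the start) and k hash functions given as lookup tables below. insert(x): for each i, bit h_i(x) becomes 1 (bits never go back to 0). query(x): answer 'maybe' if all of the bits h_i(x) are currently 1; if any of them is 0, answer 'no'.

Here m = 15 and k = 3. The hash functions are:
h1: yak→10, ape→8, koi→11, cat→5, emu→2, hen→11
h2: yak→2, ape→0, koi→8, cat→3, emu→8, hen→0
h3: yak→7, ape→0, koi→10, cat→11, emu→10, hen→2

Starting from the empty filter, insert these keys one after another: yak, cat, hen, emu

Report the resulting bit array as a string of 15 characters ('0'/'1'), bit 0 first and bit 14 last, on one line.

Answer: 101101011011000

Derivation:
Start: bits=000000000000000
After insert 'yak': sets bits 2 7 10 -> bits=001000010010000
After insert 'cat': sets bits 3 5 11 -> bits=001101010011000
After insert 'hen': sets bits 0 2 11 -> bits=101101010011000
After insert 'emu': sets bits 2 8 10 -> bits=101101011011000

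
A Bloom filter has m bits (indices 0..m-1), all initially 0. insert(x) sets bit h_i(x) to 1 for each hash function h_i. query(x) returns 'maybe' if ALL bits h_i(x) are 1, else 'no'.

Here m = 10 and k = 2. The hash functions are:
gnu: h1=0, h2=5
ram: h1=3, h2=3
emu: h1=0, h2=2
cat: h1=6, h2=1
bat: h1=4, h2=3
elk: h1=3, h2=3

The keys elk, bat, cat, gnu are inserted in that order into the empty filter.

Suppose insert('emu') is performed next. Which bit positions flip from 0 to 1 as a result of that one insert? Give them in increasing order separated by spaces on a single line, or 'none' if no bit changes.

Answer: 2

Derivation:
Start: bits=0000000000
After insert 'elk': sets bits 3 -> bits=0001000000
After insert 'bat': sets bits 3 4 -> bits=0001100000
After insert 'cat': sets bits 1 6 -> bits=0101101000
After insert 'gnu': sets bits 0 5 -> bits=1101111000
insert 'emu' would touch bits 0 2; currently bit0=1, bit2=0
Bits that are 0 among those (would change 0->1): 2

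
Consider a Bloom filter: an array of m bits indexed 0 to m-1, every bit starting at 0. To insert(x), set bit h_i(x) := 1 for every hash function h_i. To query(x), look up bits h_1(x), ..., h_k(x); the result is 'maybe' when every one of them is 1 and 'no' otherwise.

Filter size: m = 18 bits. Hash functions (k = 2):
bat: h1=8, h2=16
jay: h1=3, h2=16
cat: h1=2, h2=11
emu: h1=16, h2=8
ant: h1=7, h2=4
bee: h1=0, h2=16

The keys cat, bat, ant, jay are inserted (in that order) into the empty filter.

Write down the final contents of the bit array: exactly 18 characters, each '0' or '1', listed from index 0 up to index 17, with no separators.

Start: bits=000000000000000000
After insert 'cat': sets bits 2 11 -> bits=001000000001000000
After insert 'bat': sets bits 8 16 -> bits=001000001001000010
After insert 'ant': sets bits 4 7 -> bits=001010011001000010
After insert 'jay': sets bits 3 16 -> bits=001110011001000010

Answer: 001110011001000010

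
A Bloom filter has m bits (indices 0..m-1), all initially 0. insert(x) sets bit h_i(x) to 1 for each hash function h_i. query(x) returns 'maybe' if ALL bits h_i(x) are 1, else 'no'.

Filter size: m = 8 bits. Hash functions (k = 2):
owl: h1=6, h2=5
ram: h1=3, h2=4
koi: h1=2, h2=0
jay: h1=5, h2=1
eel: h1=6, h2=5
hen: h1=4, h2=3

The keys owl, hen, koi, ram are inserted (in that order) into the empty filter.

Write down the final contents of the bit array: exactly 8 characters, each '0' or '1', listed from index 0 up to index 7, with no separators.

Start: bits=00000000
After insert 'owl': sets bits 5 6 -> bits=00000110
After insert 'hen': sets bits 3 4 -> bits=00011110
After insert 'koi': sets bits 0 2 -> bits=10111110
After insert 'ram': sets bits 3 4 -> bits=10111110

Answer: 10111110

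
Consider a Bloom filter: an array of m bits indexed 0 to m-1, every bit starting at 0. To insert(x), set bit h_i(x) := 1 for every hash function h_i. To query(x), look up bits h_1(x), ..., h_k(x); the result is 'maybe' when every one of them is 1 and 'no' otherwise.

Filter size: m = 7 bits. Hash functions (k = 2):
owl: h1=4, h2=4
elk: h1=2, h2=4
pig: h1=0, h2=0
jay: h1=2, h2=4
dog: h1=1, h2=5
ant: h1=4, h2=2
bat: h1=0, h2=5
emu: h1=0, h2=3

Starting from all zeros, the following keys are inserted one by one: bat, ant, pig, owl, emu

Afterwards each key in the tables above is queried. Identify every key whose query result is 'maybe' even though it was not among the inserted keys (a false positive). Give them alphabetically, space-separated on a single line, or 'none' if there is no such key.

Answer: elk jay

Derivation:
Start: bits=0000000
After insert 'bat': sets bits 0 5 -> bits=1000010
After insert 'ant': sets bits 2 4 -> bits=1010110
After insert 'pig': sets bits 0 -> bits=1010110
After insert 'owl': sets bits 4 -> bits=1010110
After insert 'emu': sets bits 0 3 -> bits=1011110
Not inserted: dog elk jay — query each against bits=1011110:
query dog: checks bit1=0, bit5=1 (has a 0) -> no => not a false positive
query elk: checks bit2=1, bit4=1 (all 1) -> maybe => FALSE POSITIVE
query jay: checks bit2=1, bit4=1 (all 1) -> maybe => FALSE POSITIVE
False positives (alphabetical): elk jay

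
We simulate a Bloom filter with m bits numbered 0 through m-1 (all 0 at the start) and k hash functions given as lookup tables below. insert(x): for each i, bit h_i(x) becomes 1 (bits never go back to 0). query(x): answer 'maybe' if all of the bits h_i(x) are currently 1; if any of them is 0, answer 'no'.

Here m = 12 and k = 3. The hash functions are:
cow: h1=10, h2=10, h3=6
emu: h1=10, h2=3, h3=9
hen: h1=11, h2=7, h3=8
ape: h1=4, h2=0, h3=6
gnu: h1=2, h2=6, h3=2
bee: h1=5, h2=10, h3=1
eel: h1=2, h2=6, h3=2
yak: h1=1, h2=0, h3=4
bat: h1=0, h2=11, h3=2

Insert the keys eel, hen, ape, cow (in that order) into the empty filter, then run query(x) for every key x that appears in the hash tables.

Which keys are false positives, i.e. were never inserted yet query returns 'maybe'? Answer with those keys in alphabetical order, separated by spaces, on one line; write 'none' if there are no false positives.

Answer: bat gnu

Derivation:
Start: bits=000000000000
After insert 'eel': sets bits 2 6 -> bits=001000100000
After insert 'hen': sets bits 7 8 11 -> bits=001000111001
After insert 'ape': sets bits 0 4 6 -> bits=101010111001
After insert 'cow': sets bits 6 10 -> bits=101010111011
Not inserted: bat bee emu gnu yak — query each against bits=101010111011:
query bat: checks bit0=1, bit2=1, bit11=1 (all 1) -> maybe => FALSE POSITIVE
query bee: checks bit1=0, bit5=0, bit10=1 (has a 0) -> no => not a false positive
query emu: checks bit3=0, bit9=0, bit10=1 (has a 0) -> no => not a false positive
query gnu: checks bit2=1, bit6=1 (all 1) -> maybe => FALSE POSITIVE
query yak: checks bit0=1, bit1=0, bit4=1 (has a 0) -> no => not a false positive
False positives (alphabetical): bat gnu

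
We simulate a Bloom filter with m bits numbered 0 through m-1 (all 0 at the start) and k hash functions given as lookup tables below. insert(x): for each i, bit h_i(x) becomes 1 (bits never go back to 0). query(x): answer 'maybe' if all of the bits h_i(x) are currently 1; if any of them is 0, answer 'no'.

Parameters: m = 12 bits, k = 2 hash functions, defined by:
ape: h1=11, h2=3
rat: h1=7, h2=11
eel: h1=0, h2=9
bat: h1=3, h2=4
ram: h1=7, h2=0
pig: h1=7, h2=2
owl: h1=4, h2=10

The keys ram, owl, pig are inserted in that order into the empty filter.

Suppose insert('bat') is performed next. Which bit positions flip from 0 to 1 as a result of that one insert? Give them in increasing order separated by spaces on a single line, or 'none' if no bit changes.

Start: bits=000000000000
After insert 'ram': sets bits 0 7 -> bits=100000010000
After insert 'owl': sets bits 4 10 -> bits=100010010010
After insert 'pig': sets bits 2 7 -> bits=101010010010
insert 'bat' would touch bits 3 4; currently bit3=0, bit4=1
Bits that are 0 among those (would change 0->1): 3

Answer: 3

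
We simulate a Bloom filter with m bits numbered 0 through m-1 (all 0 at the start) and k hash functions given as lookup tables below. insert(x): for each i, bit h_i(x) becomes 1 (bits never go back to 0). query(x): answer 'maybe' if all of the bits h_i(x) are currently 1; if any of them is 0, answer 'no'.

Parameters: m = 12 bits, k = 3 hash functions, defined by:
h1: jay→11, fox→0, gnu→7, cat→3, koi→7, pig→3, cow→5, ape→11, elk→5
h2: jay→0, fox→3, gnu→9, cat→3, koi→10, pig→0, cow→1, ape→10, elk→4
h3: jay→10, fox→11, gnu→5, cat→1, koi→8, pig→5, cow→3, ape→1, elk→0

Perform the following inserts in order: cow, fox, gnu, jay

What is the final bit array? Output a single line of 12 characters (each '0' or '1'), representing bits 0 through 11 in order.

Answer: 110101010111

Derivation:
Start: bits=000000000000
After insert 'cow': sets bits 1 3 5 -> bits=010101000000
After insert 'fox': sets bits 0 3 11 -> bits=110101000001
After insert 'gnu': sets bits 5 7 9 -> bits=110101010101
After insert 'jay': sets bits 0 10 11 -> bits=110101010111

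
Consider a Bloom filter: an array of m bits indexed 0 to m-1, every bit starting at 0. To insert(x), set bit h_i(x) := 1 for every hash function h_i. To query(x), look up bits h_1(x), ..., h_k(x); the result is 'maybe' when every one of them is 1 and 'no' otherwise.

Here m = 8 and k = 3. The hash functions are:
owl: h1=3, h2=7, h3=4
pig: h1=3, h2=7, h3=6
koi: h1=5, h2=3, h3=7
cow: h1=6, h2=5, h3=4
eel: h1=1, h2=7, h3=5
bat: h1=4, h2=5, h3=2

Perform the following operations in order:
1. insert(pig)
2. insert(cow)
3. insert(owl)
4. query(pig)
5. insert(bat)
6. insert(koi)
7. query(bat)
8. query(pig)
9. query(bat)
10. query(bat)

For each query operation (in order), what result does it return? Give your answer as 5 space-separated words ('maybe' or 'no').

Answer: maybe maybe maybe maybe maybe

Derivation:
Start: bits=00000000
Op 1: insert pig -> sets bits 3 6 7 -> bits=00010011
Op 2: insert cow -> sets bits 4 5 6 -> bits=00011111
Op 3: insert owl -> sets bits 3 4 7 -> bits=00011111
Op 4: query pig -> checks bit3=1, bit6=1, bit7=1 (all 1) -> maybe
Op 5: insert bat -> sets bits 2 4 5 -> bits=00111111
Op 6: insert koi -> sets bits 3 5 7 -> bits=00111111
Op 7: query bat -> checks bit2=1, bit4=1, bit5=1 (all 1) -> maybe
Op 8: query pig -> checks bit3=1, bit6=1, bit7=1 (all 1) -> maybe
Op 9: query bat -> checks bit2=1, bit4=1, bit5=1 (all 1) -> maybe
Op 10: query bat -> checks bit2=1, bit4=1, bit5=1 (all 1) -> maybe
Query results in order: maybe maybe maybe maybe maybe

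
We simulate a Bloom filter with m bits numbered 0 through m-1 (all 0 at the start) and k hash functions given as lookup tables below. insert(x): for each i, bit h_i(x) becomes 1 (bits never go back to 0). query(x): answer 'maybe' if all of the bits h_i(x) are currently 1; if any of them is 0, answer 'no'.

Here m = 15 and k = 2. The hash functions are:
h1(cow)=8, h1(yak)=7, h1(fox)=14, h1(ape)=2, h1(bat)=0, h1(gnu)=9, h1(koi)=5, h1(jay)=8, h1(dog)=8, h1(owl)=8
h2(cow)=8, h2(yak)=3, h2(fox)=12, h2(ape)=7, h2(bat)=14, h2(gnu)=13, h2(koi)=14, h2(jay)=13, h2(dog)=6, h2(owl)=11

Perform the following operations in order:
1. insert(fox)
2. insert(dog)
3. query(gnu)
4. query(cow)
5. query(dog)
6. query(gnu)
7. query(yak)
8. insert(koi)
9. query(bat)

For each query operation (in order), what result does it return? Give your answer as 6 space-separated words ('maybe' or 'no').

Answer: no maybe maybe no no no

Derivation:
Start: bits=000000000000000
Op 1: insert fox -> sets bits 12 14 -> bits=000000000000101
Op 2: insert dog -> sets bits 6 8 -> bits=000000101000101
Op 3: query gnu -> checks bit9=0, bit13=0 (has a 0) -> no
Op 4: query cow -> checks bit8=1 (all 1) -> maybe
Op 5: query dog -> checks bit6=1, bit8=1 (all 1) -> maybe
Op 6: query gnu -> checks bit9=0, bit13=0 (has a 0) -> no
Op 7: query yak -> checks bit3=0, bit7=0 (has a 0) -> no
Op 8: insert koi -> sets bits 5 14 -> bits=000001101000101
Op 9: query bat -> checks bit0=0, bit14=1 (has a 0) -> no
Query results in order: no maybe maybe no no no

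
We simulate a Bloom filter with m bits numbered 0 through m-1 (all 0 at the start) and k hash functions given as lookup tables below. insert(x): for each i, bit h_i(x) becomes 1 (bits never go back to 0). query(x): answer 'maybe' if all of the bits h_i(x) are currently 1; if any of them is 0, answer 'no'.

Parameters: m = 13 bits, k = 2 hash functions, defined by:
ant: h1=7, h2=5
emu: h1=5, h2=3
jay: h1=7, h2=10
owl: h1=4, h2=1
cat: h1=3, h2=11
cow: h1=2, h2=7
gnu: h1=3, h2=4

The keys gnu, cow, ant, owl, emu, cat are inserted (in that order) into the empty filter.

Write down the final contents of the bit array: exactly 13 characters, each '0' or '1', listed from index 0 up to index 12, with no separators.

Answer: 0111110100010

Derivation:
Start: bits=0000000000000
After insert 'gnu': sets bits 3 4 -> bits=0001100000000
After insert 'cow': sets bits 2 7 -> bits=0011100100000
After insert 'ant': sets bits 5 7 -> bits=0011110100000
After insert 'owl': sets bits 1 4 -> bits=0111110100000
After insert 'emu': sets bits 3 5 -> bits=0111110100000
After insert 'cat': sets bits 3 11 -> bits=0111110100010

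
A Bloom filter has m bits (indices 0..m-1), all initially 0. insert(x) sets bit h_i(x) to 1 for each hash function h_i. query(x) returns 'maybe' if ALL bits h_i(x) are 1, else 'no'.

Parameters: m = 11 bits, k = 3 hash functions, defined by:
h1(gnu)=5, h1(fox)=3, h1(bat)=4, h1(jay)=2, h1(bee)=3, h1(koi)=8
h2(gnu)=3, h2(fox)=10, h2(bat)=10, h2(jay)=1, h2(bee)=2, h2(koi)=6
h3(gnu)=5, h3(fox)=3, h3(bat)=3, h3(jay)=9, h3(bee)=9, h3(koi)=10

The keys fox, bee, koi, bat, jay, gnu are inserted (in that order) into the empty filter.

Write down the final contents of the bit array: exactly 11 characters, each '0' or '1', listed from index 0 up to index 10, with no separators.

Answer: 01111110111

Derivation:
Start: bits=00000000000
After insert 'fox': sets bits 3 10 -> bits=00010000001
After insert 'bee': sets bits 2 3 9 -> bits=00110000011
After insert 'koi': sets bits 6 8 10 -> bits=00110010111
After insert 'bat': sets bits 3 4 10 -> bits=00111010111
After insert 'jay': sets bits 1 2 9 -> bits=01111010111
After insert 'gnu': sets bits 3 5 -> bits=01111110111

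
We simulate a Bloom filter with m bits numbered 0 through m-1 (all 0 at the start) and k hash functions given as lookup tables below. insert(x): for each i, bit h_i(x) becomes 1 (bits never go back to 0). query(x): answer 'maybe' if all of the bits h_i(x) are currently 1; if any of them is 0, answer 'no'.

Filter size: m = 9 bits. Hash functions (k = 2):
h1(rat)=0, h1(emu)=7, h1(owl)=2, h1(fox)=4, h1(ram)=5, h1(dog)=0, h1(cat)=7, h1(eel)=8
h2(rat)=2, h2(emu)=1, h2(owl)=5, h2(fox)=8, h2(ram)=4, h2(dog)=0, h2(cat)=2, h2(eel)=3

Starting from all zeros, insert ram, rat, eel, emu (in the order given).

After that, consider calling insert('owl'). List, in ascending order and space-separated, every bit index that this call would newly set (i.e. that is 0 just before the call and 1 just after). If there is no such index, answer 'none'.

Answer: none

Derivation:
Start: bits=000000000
After insert 'ram': sets bits 4 5 -> bits=000011000
After insert 'rat': sets bits 0 2 -> bits=101011000
After insert 'eel': sets bits 3 8 -> bits=101111001
After insert 'emu': sets bits 1 7 -> bits=111111011
insert 'owl' would touch bits 2 5; currently bit2=1, bit5=1
Bits that are 0 among those (would change 0->1): none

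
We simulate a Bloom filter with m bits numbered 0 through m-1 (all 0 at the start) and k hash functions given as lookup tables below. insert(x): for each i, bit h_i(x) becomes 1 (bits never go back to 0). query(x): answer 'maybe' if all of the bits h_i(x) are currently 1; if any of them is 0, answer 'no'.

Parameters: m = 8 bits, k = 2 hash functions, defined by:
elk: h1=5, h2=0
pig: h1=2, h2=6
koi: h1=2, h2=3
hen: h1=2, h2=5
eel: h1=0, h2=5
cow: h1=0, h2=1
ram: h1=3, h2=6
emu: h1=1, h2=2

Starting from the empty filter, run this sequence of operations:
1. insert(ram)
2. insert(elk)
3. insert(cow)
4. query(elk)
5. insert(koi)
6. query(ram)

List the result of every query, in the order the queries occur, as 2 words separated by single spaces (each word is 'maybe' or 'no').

Answer: maybe maybe

Derivation:
Start: bits=00000000
Op 1: insert ram -> sets bits 3 6 -> bits=00010010
Op 2: insert elk -> sets bits 0 5 -> bits=10010110
Op 3: insert cow -> sets bits 0 1 -> bits=11010110
Op 4: query elk -> checks bit0=1, bit5=1 (all 1) -> maybe
Op 5: insert koi -> sets bits 2 3 -> bits=11110110
Op 6: query ram -> checks bit3=1, bit6=1 (all 1) -> maybe
Query results in order: maybe maybe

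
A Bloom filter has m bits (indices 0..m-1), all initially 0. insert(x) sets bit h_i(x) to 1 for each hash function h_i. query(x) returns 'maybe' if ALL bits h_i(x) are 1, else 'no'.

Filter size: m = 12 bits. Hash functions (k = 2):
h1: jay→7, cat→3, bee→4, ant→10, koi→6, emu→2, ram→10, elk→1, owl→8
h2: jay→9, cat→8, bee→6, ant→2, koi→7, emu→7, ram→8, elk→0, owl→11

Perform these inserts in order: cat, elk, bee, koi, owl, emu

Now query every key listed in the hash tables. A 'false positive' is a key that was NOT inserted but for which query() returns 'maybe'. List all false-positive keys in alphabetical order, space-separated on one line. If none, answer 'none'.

Answer: none

Derivation:
Start: bits=000000000000
After insert 'cat': sets bits 3 8 -> bits=000100001000
After insert 'elk': sets bits 0 1 -> bits=110100001000
After insert 'bee': sets bits 4 6 -> bits=110110101000
After insert 'koi': sets bits 6 7 -> bits=110110111000
After insert 'owl': sets bits 8 11 -> bits=110110111001
After insert 'emu': sets bits 2 7 -> bits=111110111001
Not inserted: ant jay ram — query each against bits=111110111001:
query ant: checks bit2=1, bit10=0 (has a 0) -> no => not a false positive
query jay: checks bit7=1, bit9=0 (has a 0) -> no => not a false positive
query ram: checks bit8=1, bit10=0 (has a 0) -> no => not a false positive
False positives (alphabetical): none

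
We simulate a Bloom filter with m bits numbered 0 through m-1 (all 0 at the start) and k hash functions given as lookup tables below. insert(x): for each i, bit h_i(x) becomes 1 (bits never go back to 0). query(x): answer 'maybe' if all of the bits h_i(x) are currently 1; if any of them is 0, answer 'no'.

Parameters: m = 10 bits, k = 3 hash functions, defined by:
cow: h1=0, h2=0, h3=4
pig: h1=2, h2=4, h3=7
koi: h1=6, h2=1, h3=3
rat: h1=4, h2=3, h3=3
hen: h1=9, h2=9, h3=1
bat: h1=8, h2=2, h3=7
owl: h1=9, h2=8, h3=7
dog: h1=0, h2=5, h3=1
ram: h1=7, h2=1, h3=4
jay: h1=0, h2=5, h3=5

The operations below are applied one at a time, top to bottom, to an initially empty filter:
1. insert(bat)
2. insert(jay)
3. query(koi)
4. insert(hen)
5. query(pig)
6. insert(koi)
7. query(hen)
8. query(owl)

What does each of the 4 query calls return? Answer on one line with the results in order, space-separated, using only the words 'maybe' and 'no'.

Answer: no no maybe maybe

Derivation:
Start: bits=0000000000
Op 1: insert bat -> sets bits 2 7 8 -> bits=0010000110
Op 2: insert jay -> sets bits 0 5 -> bits=1010010110
Op 3: query koi -> checks bit1=0, bit3=0, bit6=0 (has a 0) -> no
Op 4: insert hen -> sets bits 1 9 -> bits=1110010111
Op 5: query pig -> checks bit2=1, bit4=0, bit7=1 (has a 0) -> no
Op 6: insert koi -> sets bits 1 3 6 -> bits=1111011111
Op 7: query hen -> checks bit1=1, bit9=1 (all 1) -> maybe
Op 8: query owl -> checks bit7=1, bit8=1, bit9=1 (all 1) -> maybe
Query results in order: no no maybe maybe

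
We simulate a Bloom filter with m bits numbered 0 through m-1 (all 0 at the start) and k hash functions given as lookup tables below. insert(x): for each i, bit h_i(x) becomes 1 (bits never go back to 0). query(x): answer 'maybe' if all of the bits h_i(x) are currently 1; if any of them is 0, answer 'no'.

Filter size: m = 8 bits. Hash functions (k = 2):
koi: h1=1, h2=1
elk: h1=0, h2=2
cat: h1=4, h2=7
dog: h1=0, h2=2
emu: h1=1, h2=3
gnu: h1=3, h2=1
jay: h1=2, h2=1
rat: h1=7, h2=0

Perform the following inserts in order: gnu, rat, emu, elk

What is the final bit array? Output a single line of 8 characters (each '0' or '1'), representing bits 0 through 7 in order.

Answer: 11110001

Derivation:
Start: bits=00000000
After insert 'gnu': sets bits 1 3 -> bits=01010000
After insert 'rat': sets bits 0 7 -> bits=11010001
After insert 'emu': sets bits 1 3 -> bits=11010001
After insert 'elk': sets bits 0 2 -> bits=11110001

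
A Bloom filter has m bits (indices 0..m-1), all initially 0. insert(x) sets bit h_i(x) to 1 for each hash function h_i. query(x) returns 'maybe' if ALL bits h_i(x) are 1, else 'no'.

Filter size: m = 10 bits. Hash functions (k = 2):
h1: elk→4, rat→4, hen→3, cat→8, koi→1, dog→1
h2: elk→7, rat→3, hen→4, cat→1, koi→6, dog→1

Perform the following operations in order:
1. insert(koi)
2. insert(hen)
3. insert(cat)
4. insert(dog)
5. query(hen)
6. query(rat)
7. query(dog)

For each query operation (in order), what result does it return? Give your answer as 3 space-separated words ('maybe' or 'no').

Start: bits=0000000000
Op 1: insert koi -> sets bits 1 6 -> bits=0100001000
Op 2: insert hen -> sets bits 3 4 -> bits=0101101000
Op 3: insert cat -> sets bits 1 8 -> bits=0101101010
Op 4: insert dog -> sets bits 1 -> bits=0101101010
Op 5: query hen -> checks bit3=1, bit4=1 (all 1) -> maybe
Op 6: query rat -> checks bit3=1, bit4=1 (all 1) -> maybe
Op 7: query dog -> checks bit1=1 (all 1) -> maybe
Query results in order: maybe maybe maybe

Answer: maybe maybe maybe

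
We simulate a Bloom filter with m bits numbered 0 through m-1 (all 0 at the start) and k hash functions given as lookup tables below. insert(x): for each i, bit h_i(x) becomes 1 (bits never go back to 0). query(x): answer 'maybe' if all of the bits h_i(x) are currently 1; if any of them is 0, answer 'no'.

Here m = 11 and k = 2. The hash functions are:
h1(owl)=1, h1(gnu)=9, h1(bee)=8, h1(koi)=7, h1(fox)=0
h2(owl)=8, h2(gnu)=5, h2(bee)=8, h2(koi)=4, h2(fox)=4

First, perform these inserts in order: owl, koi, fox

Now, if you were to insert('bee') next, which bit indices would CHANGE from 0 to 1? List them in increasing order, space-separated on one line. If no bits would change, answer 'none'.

Answer: none

Derivation:
Start: bits=00000000000
After insert 'owl': sets bits 1 8 -> bits=01000000100
After insert 'koi': sets bits 4 7 -> bits=01001001100
After insert 'fox': sets bits 0 4 -> bits=11001001100
insert 'bee' would touch bits 8; currently bit8=1
Bits that are 0 among those (would change 0->1): none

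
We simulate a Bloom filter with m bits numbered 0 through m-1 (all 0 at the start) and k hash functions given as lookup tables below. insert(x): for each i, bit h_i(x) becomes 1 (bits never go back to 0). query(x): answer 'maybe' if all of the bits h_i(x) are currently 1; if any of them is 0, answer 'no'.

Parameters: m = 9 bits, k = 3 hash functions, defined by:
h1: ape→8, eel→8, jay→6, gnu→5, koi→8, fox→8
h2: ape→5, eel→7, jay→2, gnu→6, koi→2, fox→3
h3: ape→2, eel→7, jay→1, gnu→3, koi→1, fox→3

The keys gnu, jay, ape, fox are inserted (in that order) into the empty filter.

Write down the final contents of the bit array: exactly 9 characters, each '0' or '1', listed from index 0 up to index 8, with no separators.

Start: bits=000000000
After insert 'gnu': sets bits 3 5 6 -> bits=000101100
After insert 'jay': sets bits 1 2 6 -> bits=011101100
After insert 'ape': sets bits 2 5 8 -> bits=011101101
After insert 'fox': sets bits 3 8 -> bits=011101101

Answer: 011101101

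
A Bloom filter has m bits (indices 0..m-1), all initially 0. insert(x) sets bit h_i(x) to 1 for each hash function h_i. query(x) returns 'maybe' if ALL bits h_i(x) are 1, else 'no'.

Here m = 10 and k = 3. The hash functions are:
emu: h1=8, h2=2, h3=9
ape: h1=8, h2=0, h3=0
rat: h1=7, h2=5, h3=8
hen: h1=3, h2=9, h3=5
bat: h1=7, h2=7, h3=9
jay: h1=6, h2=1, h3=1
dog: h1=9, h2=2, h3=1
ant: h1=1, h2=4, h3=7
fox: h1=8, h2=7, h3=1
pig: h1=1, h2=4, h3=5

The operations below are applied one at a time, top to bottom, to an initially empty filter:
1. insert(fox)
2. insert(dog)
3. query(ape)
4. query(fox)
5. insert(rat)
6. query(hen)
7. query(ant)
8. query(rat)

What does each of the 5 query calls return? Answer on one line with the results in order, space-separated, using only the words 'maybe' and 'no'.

Answer: no maybe no no maybe

Derivation:
Start: bits=0000000000
Op 1: insert fox -> sets bits 1 7 8 -> bits=0100000110
Op 2: insert dog -> sets bits 1 2 9 -> bits=0110000111
Op 3: query ape -> checks bit0=0, bit8=1 (has a 0) -> no
Op 4: query fox -> checks bit1=1, bit7=1, bit8=1 (all 1) -> maybe
Op 5: insert rat -> sets bits 5 7 8 -> bits=0110010111
Op 6: query hen -> checks bit3=0, bit5=1, bit9=1 (has a 0) -> no
Op 7: query ant -> checks bit1=1, bit4=0, bit7=1 (has a 0) -> no
Op 8: query rat -> checks bit5=1, bit7=1, bit8=1 (all 1) -> maybe
Query results in order: no maybe no no maybe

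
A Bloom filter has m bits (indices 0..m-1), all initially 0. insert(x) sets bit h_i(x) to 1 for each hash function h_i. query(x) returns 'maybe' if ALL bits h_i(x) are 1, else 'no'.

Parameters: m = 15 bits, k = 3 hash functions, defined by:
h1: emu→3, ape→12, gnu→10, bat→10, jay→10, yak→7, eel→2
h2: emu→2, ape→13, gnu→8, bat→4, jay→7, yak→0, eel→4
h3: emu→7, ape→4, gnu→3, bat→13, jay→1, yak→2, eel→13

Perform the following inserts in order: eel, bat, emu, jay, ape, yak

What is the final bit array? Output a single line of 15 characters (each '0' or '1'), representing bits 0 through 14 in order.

Answer: 111110010010110

Derivation:
Start: bits=000000000000000
After insert 'eel': sets bits 2 4 13 -> bits=001010000000010
After insert 'bat': sets bits 4 10 13 -> bits=001010000010010
After insert 'emu': sets bits 2 3 7 -> bits=001110010010010
After insert 'jay': sets bits 1 7 10 -> bits=011110010010010
After insert 'ape': sets bits 4 12 13 -> bits=011110010010110
After insert 'yak': sets bits 0 2 7 -> bits=111110010010110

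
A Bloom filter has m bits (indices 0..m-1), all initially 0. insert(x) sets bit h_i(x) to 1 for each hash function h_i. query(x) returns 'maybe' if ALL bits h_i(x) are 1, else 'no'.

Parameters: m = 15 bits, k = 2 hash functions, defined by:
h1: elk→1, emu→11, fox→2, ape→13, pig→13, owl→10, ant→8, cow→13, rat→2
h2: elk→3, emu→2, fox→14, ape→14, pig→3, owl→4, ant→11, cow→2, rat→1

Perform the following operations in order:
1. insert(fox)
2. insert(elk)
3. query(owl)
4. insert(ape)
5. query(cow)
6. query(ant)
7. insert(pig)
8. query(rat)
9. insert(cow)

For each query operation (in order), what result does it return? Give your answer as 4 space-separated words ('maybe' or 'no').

Start: bits=000000000000000
Op 1: insert fox -> sets bits 2 14 -> bits=001000000000001
Op 2: insert elk -> sets bits 1 3 -> bits=011100000000001
Op 3: query owl -> checks bit4=0, bit10=0 (has a 0) -> no
Op 4: insert ape -> sets bits 13 14 -> bits=011100000000011
Op 5: query cow -> checks bit2=1, bit13=1 (all 1) -> maybe
Op 6: query ant -> checks bit8=0, bit11=0 (has a 0) -> no
Op 7: insert pig -> sets bits 3 13 -> bits=011100000000011
Op 8: query rat -> checks bit1=1, bit2=1 (all 1) -> maybe
Op 9: insert cow -> sets bits 2 13 -> bits=011100000000011
Query results in order: no maybe no maybe

Answer: no maybe no maybe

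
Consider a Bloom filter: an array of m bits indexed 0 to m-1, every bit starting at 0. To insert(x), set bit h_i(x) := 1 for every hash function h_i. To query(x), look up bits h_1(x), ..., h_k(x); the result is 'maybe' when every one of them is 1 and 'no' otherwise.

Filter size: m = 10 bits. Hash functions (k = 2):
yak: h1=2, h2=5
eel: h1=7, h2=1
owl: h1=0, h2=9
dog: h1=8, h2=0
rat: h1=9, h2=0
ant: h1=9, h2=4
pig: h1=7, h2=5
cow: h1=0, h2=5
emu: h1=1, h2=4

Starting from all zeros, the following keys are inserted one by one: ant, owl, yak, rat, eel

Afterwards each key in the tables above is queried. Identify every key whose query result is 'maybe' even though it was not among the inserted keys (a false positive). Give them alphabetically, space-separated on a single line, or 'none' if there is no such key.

Start: bits=0000000000
After insert 'ant': sets bits 4 9 -> bits=0000100001
After insert 'owl': sets bits 0 9 -> bits=1000100001
After insert 'yak': sets bits 2 5 -> bits=1010110001
After insert 'rat': sets bits 0 9 -> bits=1010110001
After insert 'eel': sets bits 1 7 -> bits=1110110101
Not inserted: cow dog emu pig — query each against bits=1110110101:
query cow: checks bit0=1, bit5=1 (all 1) -> maybe => FALSE POSITIVE
query dog: checks bit0=1, bit8=0 (has a 0) -> no => not a false positive
query emu: checks bit1=1, bit4=1 (all 1) -> maybe => FALSE POSITIVE
query pig: checks bit5=1, bit7=1 (all 1) -> maybe => FALSE POSITIVE
False positives (alphabetical): cow emu pig

Answer: cow emu pig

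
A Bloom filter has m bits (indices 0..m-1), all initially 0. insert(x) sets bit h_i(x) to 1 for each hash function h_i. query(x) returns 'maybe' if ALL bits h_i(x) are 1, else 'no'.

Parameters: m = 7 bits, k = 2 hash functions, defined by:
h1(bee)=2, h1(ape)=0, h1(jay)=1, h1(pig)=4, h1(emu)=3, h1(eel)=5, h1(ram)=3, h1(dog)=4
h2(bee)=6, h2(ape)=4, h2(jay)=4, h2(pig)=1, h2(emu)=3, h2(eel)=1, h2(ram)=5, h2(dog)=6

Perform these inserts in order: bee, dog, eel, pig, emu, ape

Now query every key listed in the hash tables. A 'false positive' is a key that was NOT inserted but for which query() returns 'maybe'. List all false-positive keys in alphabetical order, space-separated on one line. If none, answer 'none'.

Start: bits=0000000
After insert 'bee': sets bits 2 6 -> bits=0010001
After insert 'dog': sets bits 4 6 -> bits=0010101
After insert 'eel': sets bits 1 5 -> bits=0110111
After insert 'pig': sets bits 1 4 -> bits=0110111
After insert 'emu': sets bits 3 -> bits=0111111
After insert 'ape': sets bits 0 4 -> bits=1111111
Not inserted: jay ram — query each against bits=1111111:
query jay: checks bit1=1, bit4=1 (all 1) -> maybe => FALSE POSITIVE
query ram: checks bit3=1, bit5=1 (all 1) -> maybe => FALSE POSITIVE
False positives (alphabetical): jay ram

Answer: jay ram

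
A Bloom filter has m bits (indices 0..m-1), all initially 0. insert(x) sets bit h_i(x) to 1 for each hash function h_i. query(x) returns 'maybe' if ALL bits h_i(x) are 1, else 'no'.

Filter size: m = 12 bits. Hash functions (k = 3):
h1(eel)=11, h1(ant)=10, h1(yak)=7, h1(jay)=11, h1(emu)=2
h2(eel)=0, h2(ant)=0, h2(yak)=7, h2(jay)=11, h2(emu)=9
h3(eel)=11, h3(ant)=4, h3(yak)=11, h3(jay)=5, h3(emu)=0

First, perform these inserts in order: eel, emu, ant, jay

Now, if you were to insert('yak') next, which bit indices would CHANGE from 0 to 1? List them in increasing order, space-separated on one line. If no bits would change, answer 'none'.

Answer: 7

Derivation:
Start: bits=000000000000
After insert 'eel': sets bits 0 11 -> bits=100000000001
After insert 'emu': sets bits 0 2 9 -> bits=101000000101
After insert 'ant': sets bits 0 4 10 -> bits=101010000111
After insert 'jay': sets bits 5 11 -> bits=101011000111
insert 'yak' would touch bits 7 11; currently bit7=0, bit11=1
Bits that are 0 among those (would change 0->1): 7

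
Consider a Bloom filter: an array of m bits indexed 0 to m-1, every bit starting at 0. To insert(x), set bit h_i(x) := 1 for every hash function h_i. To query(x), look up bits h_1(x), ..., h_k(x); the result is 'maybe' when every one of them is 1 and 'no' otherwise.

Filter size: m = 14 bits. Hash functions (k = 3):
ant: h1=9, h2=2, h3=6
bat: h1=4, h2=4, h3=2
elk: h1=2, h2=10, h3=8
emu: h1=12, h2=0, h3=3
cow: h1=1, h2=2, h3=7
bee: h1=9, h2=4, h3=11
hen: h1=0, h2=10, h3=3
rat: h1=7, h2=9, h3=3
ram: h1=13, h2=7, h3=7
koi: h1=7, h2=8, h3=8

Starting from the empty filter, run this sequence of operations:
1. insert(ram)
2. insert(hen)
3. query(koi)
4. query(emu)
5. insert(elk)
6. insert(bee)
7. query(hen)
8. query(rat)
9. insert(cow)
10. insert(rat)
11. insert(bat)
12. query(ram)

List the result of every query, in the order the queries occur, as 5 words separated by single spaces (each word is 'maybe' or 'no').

Answer: no no maybe maybe maybe

Derivation:
Start: bits=00000000000000
Op 1: insert ram -> sets bits 7 13 -> bits=00000001000001
Op 2: insert hen -> sets bits 0 3 10 -> bits=10010001001001
Op 3: query koi -> checks bit7=1, bit8=0 (has a 0) -> no
Op 4: query emu -> checks bit0=1, bit3=1, bit12=0 (has a 0) -> no
Op 5: insert elk -> sets bits 2 8 10 -> bits=10110001101001
Op 6: insert bee -> sets bits 4 9 11 -> bits=10111001111101
Op 7: query hen -> checks bit0=1, bit3=1, bit10=1 (all 1) -> maybe
Op 8: query rat -> checks bit3=1, bit7=1, bit9=1 (all 1) -> maybe
Op 9: insert cow -> sets bits 1 2 7 -> bits=11111001111101
Op 10: insert rat -> sets bits 3 7 9 -> bits=11111001111101
Op 11: insert bat -> sets bits 2 4 -> bits=11111001111101
Op 12: query ram -> checks bit7=1, bit13=1 (all 1) -> maybe
Query results in order: no no maybe maybe maybe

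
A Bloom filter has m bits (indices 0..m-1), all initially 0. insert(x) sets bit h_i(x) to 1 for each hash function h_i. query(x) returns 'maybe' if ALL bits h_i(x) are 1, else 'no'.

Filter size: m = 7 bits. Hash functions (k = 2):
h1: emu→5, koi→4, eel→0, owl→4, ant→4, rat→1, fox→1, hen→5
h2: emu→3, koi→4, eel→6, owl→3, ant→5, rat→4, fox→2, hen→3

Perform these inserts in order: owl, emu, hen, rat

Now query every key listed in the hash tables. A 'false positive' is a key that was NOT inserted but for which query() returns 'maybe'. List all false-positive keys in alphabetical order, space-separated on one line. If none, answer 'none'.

Start: bits=0000000
After insert 'owl': sets bits 3 4 -> bits=0001100
After insert 'emu': sets bits 3 5 -> bits=0001110
After insert 'hen': sets bits 3 5 -> bits=0001110
After insert 'rat': sets bits 1 4 -> bits=0101110
Not inserted: ant eel fox koi — query each against bits=0101110:
query ant: checks bit4=1, bit5=1 (all 1) -> maybe => FALSE POSITIVE
query eel: checks bit0=0, bit6=0 (has a 0) -> no => not a false positive
query fox: checks bit1=1, bit2=0 (has a 0) -> no => not a false positive
query koi: checks bit4=1 (all 1) -> maybe => FALSE POSITIVE
False positives (alphabetical): ant koi

Answer: ant koi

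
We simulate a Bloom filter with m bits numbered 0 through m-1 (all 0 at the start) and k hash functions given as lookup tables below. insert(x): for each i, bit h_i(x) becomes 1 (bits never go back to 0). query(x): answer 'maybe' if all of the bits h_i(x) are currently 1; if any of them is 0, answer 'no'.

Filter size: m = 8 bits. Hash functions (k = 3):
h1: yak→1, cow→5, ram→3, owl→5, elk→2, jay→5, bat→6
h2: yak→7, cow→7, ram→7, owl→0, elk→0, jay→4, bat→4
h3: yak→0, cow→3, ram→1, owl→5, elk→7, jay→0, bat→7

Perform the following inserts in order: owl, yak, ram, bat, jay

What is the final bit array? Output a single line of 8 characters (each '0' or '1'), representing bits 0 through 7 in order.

Answer: 11011111

Derivation:
Start: bits=00000000
After insert 'owl': sets bits 0 5 -> bits=10000100
After insert 'yak': sets bits 0 1 7 -> bits=11000101
After insert 'ram': sets bits 1 3 7 -> bits=11010101
After insert 'bat': sets bits 4 6 7 -> bits=11011111
After insert 'jay': sets bits 0 4 5 -> bits=11011111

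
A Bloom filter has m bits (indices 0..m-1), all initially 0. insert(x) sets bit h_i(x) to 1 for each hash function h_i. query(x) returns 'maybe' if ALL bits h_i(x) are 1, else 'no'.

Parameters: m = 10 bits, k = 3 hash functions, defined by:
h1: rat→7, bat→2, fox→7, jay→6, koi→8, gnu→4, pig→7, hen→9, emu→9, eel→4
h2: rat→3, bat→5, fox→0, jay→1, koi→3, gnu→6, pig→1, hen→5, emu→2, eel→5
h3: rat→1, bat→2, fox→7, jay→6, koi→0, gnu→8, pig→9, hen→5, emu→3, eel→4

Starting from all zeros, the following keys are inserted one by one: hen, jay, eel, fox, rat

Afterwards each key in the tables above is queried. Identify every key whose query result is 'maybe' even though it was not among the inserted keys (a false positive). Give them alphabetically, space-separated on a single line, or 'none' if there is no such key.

Answer: pig

Derivation:
Start: bits=0000000000
After insert 'hen': sets bits 5 9 -> bits=0000010001
After insert 'jay': sets bits 1 6 -> bits=0100011001
After insert 'eel': sets bits 4 5 -> bits=0100111001
After insert 'fox': sets bits 0 7 -> bits=1100111101
After insert 'rat': sets bits 1 3 7 -> bits=1101111101
Not inserted: bat emu gnu koi pig — query each against bits=1101111101:
query bat: checks bit2=0, bit5=1 (has a 0) -> no => not a false positive
query emu: checks bit2=0, bit3=1, bit9=1 (has a 0) -> no => not a false positive
query gnu: checks bit4=1, bit6=1, bit8=0 (has a 0) -> no => not a false positive
query koi: checks bit0=1, bit3=1, bit8=0 (has a 0) -> no => not a false positive
query pig: checks bit1=1, bit7=1, bit9=1 (all 1) -> maybe => FALSE POSITIVE
False positives (alphabetical): pig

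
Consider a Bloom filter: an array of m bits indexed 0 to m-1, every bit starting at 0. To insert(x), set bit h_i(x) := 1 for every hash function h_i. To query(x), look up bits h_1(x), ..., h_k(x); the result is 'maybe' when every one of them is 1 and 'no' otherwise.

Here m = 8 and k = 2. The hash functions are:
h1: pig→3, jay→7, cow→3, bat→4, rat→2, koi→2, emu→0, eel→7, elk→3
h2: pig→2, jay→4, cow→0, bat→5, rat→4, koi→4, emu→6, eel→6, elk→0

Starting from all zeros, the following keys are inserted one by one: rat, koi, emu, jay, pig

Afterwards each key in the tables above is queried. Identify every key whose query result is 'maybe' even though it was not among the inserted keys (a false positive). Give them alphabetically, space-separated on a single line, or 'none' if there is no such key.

Start: bits=00000000
After insert 'rat': sets bits 2 4 -> bits=00101000
After insert 'koi': sets bits 2 4 -> bits=00101000
After insert 'emu': sets bits 0 6 -> bits=10101010
After insert 'jay': sets bits 4 7 -> bits=10101011
After insert 'pig': sets bits 2 3 -> bits=10111011
Not inserted: bat cow eel elk — query each against bits=10111011:
query bat: checks bit4=1, bit5=0 (has a 0) -> no => not a false positive
query cow: checks bit0=1, bit3=1 (all 1) -> maybe => FALSE POSITIVE
query eel: checks bit6=1, bit7=1 (all 1) -> maybe => FALSE POSITIVE
query elk: checks bit0=1, bit3=1 (all 1) -> maybe => FALSE POSITIVE
False positives (alphabetical): cow eel elk

Answer: cow eel elk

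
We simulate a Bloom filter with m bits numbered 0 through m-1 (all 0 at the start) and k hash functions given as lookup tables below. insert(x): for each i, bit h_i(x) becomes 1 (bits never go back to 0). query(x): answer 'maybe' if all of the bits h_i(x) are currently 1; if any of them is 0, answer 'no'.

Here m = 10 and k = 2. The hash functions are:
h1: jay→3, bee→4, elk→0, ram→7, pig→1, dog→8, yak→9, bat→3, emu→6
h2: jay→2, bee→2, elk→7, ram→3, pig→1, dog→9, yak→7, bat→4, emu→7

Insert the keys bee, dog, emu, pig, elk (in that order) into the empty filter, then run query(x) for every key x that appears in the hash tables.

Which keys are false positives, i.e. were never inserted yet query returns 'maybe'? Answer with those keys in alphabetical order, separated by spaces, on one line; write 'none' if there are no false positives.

Start: bits=0000000000
After insert 'bee': sets bits 2 4 -> bits=0010100000
After insert 'dog': sets bits 8 9 -> bits=0010100011
After insert 'emu': sets bits 6 7 -> bits=0010101111
After insert 'pig': sets bits 1 -> bits=0110101111
After insert 'elk': sets bits 0 7 -> bits=1110101111
Not inserted: bat jay ram yak — query each against bits=1110101111:
query bat: checks bit3=0, bit4=1 (has a 0) -> no => not a false positive
query jay: checks bit2=1, bit3=0 (has a 0) -> no => not a false positive
query ram: checks bit3=0, bit7=1 (has a 0) -> no => not a false positive
query yak: checks bit7=1, bit9=1 (all 1) -> maybe => FALSE POSITIVE
False positives (alphabetical): yak

Answer: yak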